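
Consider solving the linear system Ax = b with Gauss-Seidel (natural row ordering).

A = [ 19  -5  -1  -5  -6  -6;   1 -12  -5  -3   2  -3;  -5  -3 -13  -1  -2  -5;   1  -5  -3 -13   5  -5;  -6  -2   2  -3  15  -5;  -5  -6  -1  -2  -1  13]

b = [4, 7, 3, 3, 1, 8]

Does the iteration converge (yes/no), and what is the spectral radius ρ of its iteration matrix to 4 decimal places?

A = D + L + U where D = diag(19, -12, -13, -13, 15, 13).
T_GS = -(D+L)⁻¹U: row 0 first, T[0,1] = -(-5)/(19) = +0.2632; later rows by forward substitution.
  T[0,:] = [+0.0000  +0.2632  +0.0526  +0.2632  +0.3158  +0.3158]
  T[1,:] = [+0.0000  +0.0219  -0.4123  -0.2281  +0.1930  -0.2237]
  T[2,:] = [+0.0000  -0.1063  +0.0749  -0.1255  -0.3198  -0.4545]
  T[3,:] = [+0.0000  +0.0363  +0.1453  +0.1369  +0.4085  -0.1694]
  T[4,:] = [+0.0000  +0.1296  -0.0148  +0.1190  +0.2764  +0.4565]
  T[5,:] = [+0.0000  +0.1187  -0.1431  +0.0165  +0.2700  -0.0077]
|roots of det(T-λI)|: 0.7247, 0.2097, 0.2097, 0.1143, 0.1143, 0.0000.
ρ(T) = max|λ| = 0.7247; 0.7247 < 1: convergent.

yes, ρ = 0.7247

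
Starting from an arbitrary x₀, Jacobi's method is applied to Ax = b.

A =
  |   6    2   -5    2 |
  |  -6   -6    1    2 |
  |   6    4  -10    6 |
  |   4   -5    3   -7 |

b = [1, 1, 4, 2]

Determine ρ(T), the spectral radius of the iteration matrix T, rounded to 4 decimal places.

Write A = D+L+U with D = diag(6, -6, -10, -7).
Jacobi: T = -D⁻¹(L+U), T[0,2] = -(-5)/(6) = +0.8333; T[0,0] = 0.
  T[0,:] = [+0.0000, -0.3333, +0.8333, -0.3333]
  T[1,:] = [-1.0000, +0.0000, +0.1667, +0.3333]
  T[2,:] = [+0.6000, +0.4000, +0.0000, +0.6000]
  T[3,:] = [+0.5714, -0.7143, +0.4286, +0.0000]
eigenvalue magnitudes: 1.2114, 0.8999, 0.6772, 0.6772.
ρ = 1.2114; 1.2114 > 1 ⇒ diverges.

1.2114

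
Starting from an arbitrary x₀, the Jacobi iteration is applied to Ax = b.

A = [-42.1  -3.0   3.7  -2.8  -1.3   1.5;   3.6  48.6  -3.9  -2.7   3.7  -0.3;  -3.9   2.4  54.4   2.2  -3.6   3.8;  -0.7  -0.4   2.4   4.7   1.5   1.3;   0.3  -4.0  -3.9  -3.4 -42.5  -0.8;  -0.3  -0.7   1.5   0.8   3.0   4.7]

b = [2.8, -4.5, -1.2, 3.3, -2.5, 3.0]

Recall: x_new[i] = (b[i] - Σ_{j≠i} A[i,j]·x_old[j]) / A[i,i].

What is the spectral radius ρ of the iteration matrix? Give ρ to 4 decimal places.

Write A = D+L+U with D = diag(-42.1, 48.6, 54.4, 4.7, -42.5, 4.7).
Jacobi: T = -D⁻¹(L+U), T[2,5] = -(3.8)/(54.4) = -0.0699; T[2,2] = 0.
  T[0,:] = [+0.0000  -0.0713  +0.0879  -0.0665  -0.0309  +0.0356]
  T[1,:] = [-0.0741  +0.0000  +0.0802  +0.0556  -0.0761  +0.0062]
  T[2,:] = [+0.0717  -0.0441  +0.0000  -0.0404  +0.0662  -0.0699]
  T[3,:] = [+0.1489  +0.0851  -0.5106  +0.0000  -0.3191  -0.2766]
  T[4,:] = [+0.0071  -0.0941  -0.0918  -0.0800  +0.0000  -0.0188]
  T[5,:] = [+0.0638  +0.1489  -0.3191  -0.1702  -0.6383  +0.0000]
moduli |λ_i(T)| = 0.4318, 0.2163, 0.2163, 0.1609, 0.1157, 0.0171.
ρ(T) = max|λ| = 0.4318; 0.4318 < 1 ⇒ converges.

0.4318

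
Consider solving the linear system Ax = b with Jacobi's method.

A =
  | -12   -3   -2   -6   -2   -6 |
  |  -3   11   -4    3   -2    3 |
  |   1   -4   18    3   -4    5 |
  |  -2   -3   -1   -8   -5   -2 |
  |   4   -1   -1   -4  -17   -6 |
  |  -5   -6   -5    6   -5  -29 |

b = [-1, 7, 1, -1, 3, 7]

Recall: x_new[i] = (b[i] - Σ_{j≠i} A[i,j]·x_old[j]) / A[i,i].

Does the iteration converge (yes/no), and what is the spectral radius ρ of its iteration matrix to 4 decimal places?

Let D = diag(-12, 11, 18, -8, -17, -29); L, U the strict triangles.
Jacobi T = -D⁻¹(L+U): T[2,0] = -(1)/(18) = -0.0556; T[2,2] = 0.
  T[0,:] = [+0.0000  -0.2500  -0.1667  -0.5000  -0.1667  -0.5000]
  T[1,:] = [+0.2727  +0.0000  +0.3636  -0.2727  +0.1818  -0.2727]
  T[2,:] = [-0.0556  +0.2222  +0.0000  -0.1667  +0.2222  -0.2778]
  T[3,:] = [-0.2500  -0.3750  -0.1250  +0.0000  -0.6250  -0.2500]
  T[4,:] = [+0.2353  -0.0588  -0.0588  -0.2353  +0.0000  -0.3529]
  T[5,:] = [-0.1724  -0.2069  -0.1724  +0.2069  -0.1724  +0.0000]
eigenvalue magnitudes: 0.8679, 0.4607, 0.4607, 0.2665, 0.2099, 0.2099.
ρ(T) = max|λ| = 0.8679; 0.8679 < 1, so it converges for any x₀.

yes, ρ = 0.8679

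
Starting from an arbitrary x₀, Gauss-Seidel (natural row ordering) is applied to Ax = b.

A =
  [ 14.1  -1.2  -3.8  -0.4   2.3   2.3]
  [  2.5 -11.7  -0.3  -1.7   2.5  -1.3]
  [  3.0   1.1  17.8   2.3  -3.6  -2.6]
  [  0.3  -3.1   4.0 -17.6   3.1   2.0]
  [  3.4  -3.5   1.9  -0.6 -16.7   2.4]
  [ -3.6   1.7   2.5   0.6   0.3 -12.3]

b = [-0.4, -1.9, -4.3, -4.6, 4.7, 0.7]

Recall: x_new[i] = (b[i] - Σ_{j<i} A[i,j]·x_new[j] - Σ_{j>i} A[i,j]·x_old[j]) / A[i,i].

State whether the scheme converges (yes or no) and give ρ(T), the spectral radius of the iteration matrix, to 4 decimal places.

yes, ρ = 0.2273

Write A = D+L+U with D = diag(14.1, -11.7, 17.8, -17.6, -16.7, -12.3).
T_GS = -(D+L)⁻¹U: row 0 first, T[0,3] = -(-0.4)/(14.1) = +0.0284; later rows by forward substitution.
  T[0,:] = [+0.0000 +0.0851 +0.2695 +0.0284 -0.1631 -0.1631]
  T[1,:] = [+0.0000 +0.0182 +0.0319 -0.1392 +0.1788 -0.1460]
  T[2,:] = [+0.0000 -0.0155 -0.0474 -0.1254 +0.2187 +0.1826]
  T[3,:] = [+0.0000 -0.0053 -0.0118 -0.0035 +0.1916 +0.1781]
  T[4,:] = [+0.0000 +0.0119 +0.0432 +0.0208 -0.0527 +0.1555]
  T[5,:] = [+0.0000 -0.0255 -0.0836 -0.0527 +0.1250 +0.0772]
|roots of det(T-λI)|: 0.2273, 0.1262, 0.1262, 0.1150, 0.0050, 0.0000.
ρ = 0.2273; 0.2273 < 1, so it converges for any x₀.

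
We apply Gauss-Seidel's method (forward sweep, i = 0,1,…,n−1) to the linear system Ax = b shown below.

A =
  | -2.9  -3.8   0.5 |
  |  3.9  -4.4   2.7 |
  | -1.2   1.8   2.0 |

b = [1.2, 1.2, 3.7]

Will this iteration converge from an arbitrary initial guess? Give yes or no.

no

Diagonal D = diag(-2.9, -4.4, 2); L, U strict lower/upper.
T_GS = -(D+L)⁻¹U: row 0 first, T[0,2] = -(0.5)/(-2.9) = +0.1724; later rows by forward substitution.
  T[0,:] = [+0.0000 -1.3103 +0.1724]
  T[1,:] = [+0.0000 -1.1614 +0.7665]
  T[2,:] = [+0.0000 +0.2591 -0.5864]
|roots of det(T-λI)|: 1.4042, 0.3436, 0.0000.
spectral radius ρ = 1.4042; 1.4042 > 1, so it fails to converge.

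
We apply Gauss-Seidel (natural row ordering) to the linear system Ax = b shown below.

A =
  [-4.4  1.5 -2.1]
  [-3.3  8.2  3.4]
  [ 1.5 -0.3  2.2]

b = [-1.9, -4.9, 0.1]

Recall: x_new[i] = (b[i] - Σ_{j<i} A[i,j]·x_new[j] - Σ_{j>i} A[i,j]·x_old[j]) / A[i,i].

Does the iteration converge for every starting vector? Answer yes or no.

yes

Diagonal D = diag(-4.4, 8.2, 2.2); L, U strict lower/upper.
GS T = -(D+L)⁻¹U: row 0 first, T[0,2] = -(-2.1)/(-4.4) = -0.4773; later rows by forward substitution.
  T[0,:] = [+0.0000 +0.3409 -0.4773]
  T[1,:] = [+0.0000 +0.1372 -0.6067]
  T[2,:] = [+0.0000 -0.2137 +0.2427]
eigenvalue magnitudes: 0.5539, 0.1740, 0.0000.
spectral radius ρ = 0.5539; 0.5539 < 1, so it converges for any x₀.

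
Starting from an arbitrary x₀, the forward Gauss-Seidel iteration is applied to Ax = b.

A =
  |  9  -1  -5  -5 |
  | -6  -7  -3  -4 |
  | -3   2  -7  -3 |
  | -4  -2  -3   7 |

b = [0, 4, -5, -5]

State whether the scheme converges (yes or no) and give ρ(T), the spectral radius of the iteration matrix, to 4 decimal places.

Diagonal D = diag(9, -7, -7, 7); L, U strict lower/upper.
GS T = -(D+L)⁻¹U: row 0 first, T[0,1] = -(-1)/(9) = +0.1111; later rows by forward substitution.
  T[0,:] = [+0.0000, +0.1111, +0.5556, +0.5556]
  T[1,:] = [+0.0000, -0.0952, -0.9048, -1.0476]
  T[2,:] = [+0.0000, -0.0748, -0.4966, -0.9660]
  T[3,:] = [+0.0000, +0.0042, -0.1539, -0.3959]
|roots of det(T-λI)|: 0.8954, 0.1693, 0.0769, 0.0000.
ρ = 0.8954; 0.8954 < 1: convergent.

yes, ρ = 0.8954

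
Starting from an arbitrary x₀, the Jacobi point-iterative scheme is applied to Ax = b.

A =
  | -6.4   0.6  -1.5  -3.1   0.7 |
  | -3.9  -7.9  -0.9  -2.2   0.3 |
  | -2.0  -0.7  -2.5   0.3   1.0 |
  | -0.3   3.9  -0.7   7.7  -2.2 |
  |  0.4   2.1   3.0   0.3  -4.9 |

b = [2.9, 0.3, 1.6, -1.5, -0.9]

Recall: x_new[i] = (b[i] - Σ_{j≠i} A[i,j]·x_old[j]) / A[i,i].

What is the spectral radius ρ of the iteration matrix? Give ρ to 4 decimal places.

Write A = D+L+U with D = diag(-6.4, -7.9, -2.5, 7.7, -4.9).
Jacobi T = -D⁻¹(L+U): T[2,4] = -(1)/(-2.5) = +0.4000; T[2,2] = 0.
  T[0,:] = [+0.0000, +0.0938, -0.2344, -0.4844, +0.1094]
  T[1,:] = [-0.4937, +0.0000, -0.1139, -0.2785, +0.0380]
  T[2,:] = [-0.8000, -0.2800, +0.0000, +0.1200, +0.4000]
  T[3,:] = [+0.0390, -0.5065, +0.0909, +0.0000, +0.2857]
  T[4,:] = [+0.0816, +0.4286, +0.6122, +0.0612, +0.0000]
|eigenvalues of T|: 0.9494, 0.7342, 0.4864, 0.4864, 0.2063.
ρ = 0.9494; 0.9494 < 1: convergent.

0.9494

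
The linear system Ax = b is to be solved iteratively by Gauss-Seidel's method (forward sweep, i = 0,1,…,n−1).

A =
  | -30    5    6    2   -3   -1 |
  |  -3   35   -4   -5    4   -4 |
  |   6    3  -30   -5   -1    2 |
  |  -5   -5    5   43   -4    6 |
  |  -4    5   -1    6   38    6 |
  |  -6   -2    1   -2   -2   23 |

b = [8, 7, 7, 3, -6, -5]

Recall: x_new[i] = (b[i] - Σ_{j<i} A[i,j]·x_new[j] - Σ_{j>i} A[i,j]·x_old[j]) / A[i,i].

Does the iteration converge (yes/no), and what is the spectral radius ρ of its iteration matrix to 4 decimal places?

A = D + L + U where D = diag(-30, 35, -30, 43, 38, 23).
GS T = -(D+L)⁻¹U: row 0 first, T[0,5] = -(-1)/(-30) = -0.0333; later rows by forward substitution.
  T[0,:] = [+0.0000  +0.1667  +0.2000  +0.0667  -0.1000  -0.0333]
  T[1,:] = [+0.0000  +0.0143  +0.1314  +0.1486  -0.1229  +0.1114]
  T[2,:] = [+0.0000  +0.0348  +0.0531  -0.1385  -0.0656  +0.0711]
  T[3,:] = [+0.0000  +0.0170  +0.0324  +0.0411  +0.0747  -0.1387]
  T[4,:] = [+0.0000  +0.0139  +0.0000  -0.0227  -0.0079  -0.1523]
  T[5,:] = [+0.0000  +0.0459  +0.0641  +0.0379  -0.0281  -0.0274]
moduli |λ_i(T)| = 0.1861, 0.1008, 0.1008, 0.0802, 0.0802, 0.0000.
ρ = 0.1861; 0.1861 < 1: convergent.

yes, ρ = 0.1861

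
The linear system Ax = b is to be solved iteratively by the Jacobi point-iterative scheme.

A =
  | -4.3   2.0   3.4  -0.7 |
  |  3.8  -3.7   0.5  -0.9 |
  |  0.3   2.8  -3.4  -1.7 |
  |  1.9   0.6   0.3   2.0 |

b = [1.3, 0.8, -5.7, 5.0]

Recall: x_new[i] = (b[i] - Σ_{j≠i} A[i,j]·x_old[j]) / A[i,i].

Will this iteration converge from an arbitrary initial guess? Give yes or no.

no

A = D + L + U where D = diag(-4.3, -3.7, -3.4, 2).
T_J = -D⁻¹(L+U): T[2,3] = -(-1.7)/(-3.4) = -0.5000; T[2,2] = 0.
  T[0,:] = [+0.0000 +0.4651 +0.7907 -0.1628]
  T[1,:] = [+1.0270 +0.0000 +0.1351 -0.2432]
  T[2,:] = [+0.0882 +0.8235 +0.0000 -0.5000]
  T[3,:] = [-0.9500 -0.3000 -0.1500 +0.0000]
|eigenvalues of T|: 1.4103, 0.8538, 0.8538, 0.2595.
ρ(T) = max|λ| = 1.4103; 1.4103 > 1 ⇒ diverges.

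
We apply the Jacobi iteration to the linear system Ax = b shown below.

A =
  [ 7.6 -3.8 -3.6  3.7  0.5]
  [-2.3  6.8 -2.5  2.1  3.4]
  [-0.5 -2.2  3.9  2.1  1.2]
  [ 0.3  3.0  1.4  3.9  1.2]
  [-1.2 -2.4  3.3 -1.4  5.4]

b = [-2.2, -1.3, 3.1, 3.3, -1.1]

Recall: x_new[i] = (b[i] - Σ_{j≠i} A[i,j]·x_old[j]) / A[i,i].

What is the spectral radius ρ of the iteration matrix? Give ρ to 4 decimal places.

Diagonal D = diag(7.6, 6.8, 3.9, 3.9, 5.4); L, U strict lower/upper.
T_J = -D⁻¹(L+U): T[3,0] = -(0.3)/(3.9) = -0.0769; T[3,3] = 0.
  T[0,:] = [+0.0000  +0.5000  +0.4737  -0.4868  -0.0658]
  T[1,:] = [+0.3382  +0.0000  +0.3676  -0.3088  -0.5000]
  T[2,:] = [+0.1282  +0.5641  +0.0000  -0.5385  -0.3077]
  T[3,:] = [-0.0769  -0.7692  -0.3590  +0.0000  -0.3077]
  T[4,:] = [+0.2222  +0.4444  -0.6111  +0.2593  +0.0000]
eigenvalue magnitudes: 1.2095, 0.5738, 0.5621, 0.5621, 0.0083.
spectral radius ρ = 1.2095; 1.2095 > 1, so it fails to converge.

1.2095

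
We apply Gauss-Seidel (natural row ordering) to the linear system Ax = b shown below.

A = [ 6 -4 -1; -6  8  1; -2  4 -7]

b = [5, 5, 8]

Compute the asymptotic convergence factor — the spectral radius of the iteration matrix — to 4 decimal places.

Write A = D+L+U with D = diag(6, 8, -7).
GS T = -(D+L)⁻¹U: row 0 first, T[0,2] = -(-1)/(6) = +0.1667; later rows by forward substitution.
  T[0,:] = [+0.0000 +0.6667 +0.1667]
  T[1,:] = [+0.0000 +0.5000 +0.0000]
  T[2,:] = [+0.0000 +0.0952 -0.0476]
|roots of det(T-λI)|: 0.5000, 0.0476, 0.0000.
spectral radius ρ = 0.5000; 0.5000 < 1: convergent.

0.5000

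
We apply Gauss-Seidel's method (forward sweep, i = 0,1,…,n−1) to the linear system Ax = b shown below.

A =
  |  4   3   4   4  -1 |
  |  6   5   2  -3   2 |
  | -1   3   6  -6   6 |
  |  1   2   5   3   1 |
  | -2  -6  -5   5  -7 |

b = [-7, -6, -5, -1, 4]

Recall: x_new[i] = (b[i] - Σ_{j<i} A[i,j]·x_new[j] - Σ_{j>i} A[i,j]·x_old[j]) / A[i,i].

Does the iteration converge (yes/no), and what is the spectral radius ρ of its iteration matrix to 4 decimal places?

no, ρ = 1.1252

A = D + L + U where D = diag(4, 5, 6, 3, -7).
T_GS = -(D+L)⁻¹U: row 0 first, T[0,1] = -(3)/(4) = -0.7500; later rows by forward substitution.
  T[0,:] = [+0.0000, -0.7500, -1.0000, -1.0000, +0.2500]
  T[1,:] = [+0.0000, +0.9000, +0.8000, +1.8000, -0.7000]
  T[2,:] = [+0.0000, -0.5750, -0.5667, -0.0667, -0.6083]
  T[3,:] = [+0.0000, +0.6083, +0.7444, -0.7556, +1.0639]
  T[4,:] = [+0.0000, +0.2881, +0.5365, -1.7492, +1.7230]
|λ(T)| sorted: 1.1252, 0.4083, 0.4083, 0.1523, 0.0000.
ρ = 1.1252; 1.1252 > 1, so it fails to converge.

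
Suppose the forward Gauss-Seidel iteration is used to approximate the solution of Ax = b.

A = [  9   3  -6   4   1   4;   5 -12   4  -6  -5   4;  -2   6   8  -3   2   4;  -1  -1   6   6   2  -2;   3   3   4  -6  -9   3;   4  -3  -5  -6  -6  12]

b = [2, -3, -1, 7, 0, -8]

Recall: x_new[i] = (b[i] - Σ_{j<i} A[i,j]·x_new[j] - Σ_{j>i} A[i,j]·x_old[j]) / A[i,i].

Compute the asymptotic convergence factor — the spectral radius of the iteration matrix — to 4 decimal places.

Write A = D+L+U with D = diag(9, -12, 8, 6, -9, 12).
Gauss-Seidel: T = -(D+L)⁻¹U, row 0 first, T[0,4] = -(1)/(9) = -0.1111; later rows by forward substitution.
  T[0,:] = [+0.0000 -0.3333 +0.6667 -0.4444 -0.1111 -0.4444]
  T[1,:] = [+0.0000 -0.1389 +0.6111 -0.6852 -0.4630 +0.1481]
  T[2,:] = [+0.0000 +0.0208 -0.2917 +0.7778 +0.0694 -0.7222]
  T[3,:] = [+0.0000 -0.0995 +0.5046 -0.9660 -0.4985 +1.0062]
  T[4,:] = [+0.0000 -0.0818 -0.0401 +0.6132 +0.1718 -0.7572]
  T[5,:] = [+0.0000 -0.0056 +0.0413 +0.1245 -0.2131 +0.0087]
eigenvalue magnitudes: 1.3634, 0.2267, 0.2267, 0.1484, 0.1484, 0.0000.
spectral radius ρ = 1.3634; 1.3634 > 1, so it fails to converge.

1.3634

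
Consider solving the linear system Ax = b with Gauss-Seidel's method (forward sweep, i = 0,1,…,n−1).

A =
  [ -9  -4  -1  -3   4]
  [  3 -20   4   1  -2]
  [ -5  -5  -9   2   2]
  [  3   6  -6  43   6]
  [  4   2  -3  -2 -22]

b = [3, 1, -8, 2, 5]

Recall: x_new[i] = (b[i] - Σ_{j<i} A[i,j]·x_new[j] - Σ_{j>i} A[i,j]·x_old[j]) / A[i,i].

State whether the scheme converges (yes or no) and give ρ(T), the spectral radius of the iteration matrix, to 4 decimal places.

yes, ρ = 0.3145

Let D = diag(-9, -20, -9, 43, -22); L, U the strict triangles.
GS T = -(D+L)⁻¹U: row 0 first, T[0,3] = -(-3)/(-9) = -0.3333; later rows by forward substitution.
  T[0,:] = [+0.0000, -0.4444, -0.1111, -0.3333, +0.4444]
  T[1,:] = [+0.0000, -0.0667, +0.1833, +0.0000, -0.0333]
  T[2,:] = [+0.0000, +0.2840, -0.0401, +0.4074, -0.0062]
  T[3,:] = [+0.0000, +0.0799, -0.0234, +0.0801, -0.1668]
  T[4,:] = [+0.0000, -0.1329, +0.0041, -0.1234, +0.0938]
eigenvalue magnitudes: 0.3145, 0.2631, 0.0778, 0.0778, 0.0000.
spectral radius ρ = 0.3145; 0.3145 < 1 ⇒ converges.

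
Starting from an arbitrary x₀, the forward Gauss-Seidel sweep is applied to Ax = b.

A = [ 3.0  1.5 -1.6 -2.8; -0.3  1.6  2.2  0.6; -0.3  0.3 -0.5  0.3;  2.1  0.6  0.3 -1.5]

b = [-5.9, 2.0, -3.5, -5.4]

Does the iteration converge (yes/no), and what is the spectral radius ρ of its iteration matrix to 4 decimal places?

Split A = D + L + U, D = diag(3, 1.6, -0.5, -1.5).
T_GS = -(D+L)⁻¹U: row 0 first, T[0,1] = -(1.5)/(3) = -0.5000; later rows by forward substitution.
  T[0,:] = [+0.0000  -0.5000  +0.5333  +0.9333]
  T[1,:] = [+0.0000  -0.0937  -1.2750  -0.2000]
  T[2,:] = [+0.0000  +0.2437  -1.0850  -0.0800]
  T[3,:] = [+0.0000  -0.6887  +0.0197  +1.2107]
eigenvalue magnitudes: 1.2815, 0.6713, 0.6713, 0.0000.
ρ(T) = max|λ| = 1.2815; 1.2815 > 1, so it fails to converge.

no, ρ = 1.2815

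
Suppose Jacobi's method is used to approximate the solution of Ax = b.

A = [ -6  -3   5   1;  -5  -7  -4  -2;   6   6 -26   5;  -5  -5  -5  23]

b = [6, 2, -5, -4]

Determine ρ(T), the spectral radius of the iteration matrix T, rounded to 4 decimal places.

A = D + L + U where D = diag(-6, -7, -26, 23).
Jacobi T = -D⁻¹(L+U): T[3,1] = -(-5)/(23) = +0.2174; T[3,3] = 0.
  T[0,:] = [+0.0000, -0.5000, +0.8333, +0.1667]
  T[1,:] = [-0.7143, +0.0000, -0.5714, -0.2857]
  T[2,:] = [+0.2308, +0.2308, +0.0000, +0.1923]
  T[3,:] = [+0.2174, +0.2174, +0.2174, +0.0000]
|λ(T)| sorted: 0.6827, 0.4494, 0.4494, 0.1934.
ρ(T) = max|λ| = 0.6827; 0.6827 < 1, so it converges for any x₀.

0.6827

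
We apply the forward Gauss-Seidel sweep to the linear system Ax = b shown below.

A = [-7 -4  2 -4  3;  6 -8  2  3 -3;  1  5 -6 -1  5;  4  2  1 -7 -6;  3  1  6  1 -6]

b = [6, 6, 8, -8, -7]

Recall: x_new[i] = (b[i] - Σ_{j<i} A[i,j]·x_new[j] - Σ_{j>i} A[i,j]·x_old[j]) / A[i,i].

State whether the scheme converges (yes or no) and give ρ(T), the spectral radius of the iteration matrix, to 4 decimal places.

no, ρ = 1.5019

A = D + L + U where D = diag(-7, -8, -6, -7, -6).
Gauss-Seidel: T = -(D+L)⁻¹U, row 0 first, T[0,4] = -(3)/(-7) = +0.4286; later rows by forward substitution.
  T[0,:] = [+0.0000, -0.5714, +0.2857, -0.5714, +0.4286]
  T[1,:] = [+0.0000, -0.4286, +0.4643, -0.0536, -0.0536]
  T[2,:] = [+0.0000, -0.4524, +0.4345, -0.3065, +0.8601]
  T[3,:] = [+0.0000, -0.5136, +0.3580, -0.3856, -0.5047]
  T[4,:] = [+0.0000, -0.8951, +0.7144, -0.6655, +0.9814]
|λ(T)| sorted: 1.5019, 0.7802, 0.1710, 0.0509, 0.0000.
ρ(T) = max|λ| = 1.5019; 1.5019 > 1: divergent.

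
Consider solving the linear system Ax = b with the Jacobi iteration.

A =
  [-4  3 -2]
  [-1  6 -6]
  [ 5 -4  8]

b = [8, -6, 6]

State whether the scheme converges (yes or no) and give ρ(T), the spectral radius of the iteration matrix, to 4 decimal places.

no, ρ = 1.1718

Diagonal D = diag(-4, 6, 8); L, U strict lower/upper.
T_J = -D⁻¹(L+U): T[0,1] = -(3)/(-4) = +0.7500; T[0,0] = 0.
  T[0,:] = [+0.0000 +0.7500 -0.5000]
  T[1,:] = [+0.1667 +0.0000 +1.0000]
  T[2,:] = [-0.6250 +0.5000 +0.0000]
|roots of det(T-λI)|: 1.1718, 0.6600, 0.6600.
ρ = 1.1718; 1.1718 > 1 ⇒ diverges.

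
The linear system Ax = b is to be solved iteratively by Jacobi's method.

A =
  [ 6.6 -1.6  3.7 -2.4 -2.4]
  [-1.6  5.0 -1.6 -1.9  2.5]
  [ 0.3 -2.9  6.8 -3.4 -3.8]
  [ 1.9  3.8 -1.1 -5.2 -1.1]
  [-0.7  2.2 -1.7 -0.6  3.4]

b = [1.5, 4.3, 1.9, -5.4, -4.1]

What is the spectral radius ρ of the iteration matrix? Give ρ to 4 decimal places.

Write A = D+L+U with D = diag(6.6, 5, 6.8, -5.2, 3.4).
Jacobi: T = -D⁻¹(L+U), T[3,2] = -(-1.1)/(-5.2) = -0.2115; T[3,3] = 0.
  T[0,:] = [+0.0000, +0.2424, -0.5606, +0.3636, +0.3636]
  T[1,:] = [+0.3200, +0.0000, +0.3200, +0.3800, -0.5000]
  T[2,:] = [-0.0441, +0.4265, +0.0000, +0.5000, +0.5588]
  T[3,:] = [+0.3654, +0.7308, -0.2115, +0.0000, -0.2115]
  T[4,:] = [+0.2059, -0.6471, +0.5000, +0.1765, +0.0000]
|λ(T)| sorted: 1.1685, 0.6294, 0.6294, 0.4519, 0.4372.
spectral radius ρ = 1.1685; 1.1685 > 1 ⇒ diverges.

1.1685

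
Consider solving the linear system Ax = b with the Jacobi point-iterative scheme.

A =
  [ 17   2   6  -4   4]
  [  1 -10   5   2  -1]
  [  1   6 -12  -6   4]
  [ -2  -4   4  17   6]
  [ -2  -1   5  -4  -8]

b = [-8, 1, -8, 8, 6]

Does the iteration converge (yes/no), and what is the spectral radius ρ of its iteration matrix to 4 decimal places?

Let D = diag(17, -10, -12, 17, -8); L, U the strict triangles.
Jacobi: T = -D⁻¹(L+U), T[3,4] = -(6)/(17) = -0.3529; T[3,3] = 0.
  T[0,:] = [+0.0000 -0.1176 -0.3529 +0.2353 -0.2353]
  T[1,:] = [+0.1000 +0.0000 +0.5000 +0.2000 -0.1000]
  T[2,:] = [+0.0833 +0.5000 +0.0000 -0.5000 +0.3333]
  T[3,:] = [+0.1176 +0.2353 -0.2353 +0.0000 -0.3529]
  T[4,:] = [-0.2500 -0.1250 +0.6250 -0.5000 +0.0000]
moduli |λ_i(T)| = 0.9115, 0.7644, 0.4482, 0.3138, 0.0127.
ρ = 0.9115; 0.9115 < 1, so it converges for any x₀.

yes, ρ = 0.9115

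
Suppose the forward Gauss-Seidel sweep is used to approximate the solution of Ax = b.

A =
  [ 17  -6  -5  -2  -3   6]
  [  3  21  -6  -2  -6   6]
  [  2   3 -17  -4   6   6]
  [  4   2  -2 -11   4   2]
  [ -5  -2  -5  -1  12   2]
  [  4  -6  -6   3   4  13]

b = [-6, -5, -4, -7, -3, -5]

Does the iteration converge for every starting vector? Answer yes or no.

yes

Diagonal D = diag(17, 21, -17, -11, 12, 13); L, U strict lower/upper.
T_GS = -(D+L)⁻¹U: row 0 first, T[0,3] = -(-2)/(17) = +0.1176; later rows by forward substitution.
  T[0,:] = [+0.0000, +0.3529, +0.2941, +0.1176, +0.1765, -0.3529]
  T[1,:] = [+0.0000, -0.0504, +0.2437, +0.0784, +0.2605, -0.2353]
  T[2,:] = [+0.0000, +0.0326, +0.0776, -0.2076, +0.4197, +0.2699]
  T[3,:] = [+0.0000, +0.1132, +0.1372, +0.0948, +0.3989, -0.0384]
  T[4,:] = [+0.0000, +0.1617, +0.2069, -0.0165, +0.3250, -0.2437]
  T[5,:] = [+0.0000, -0.1927, -0.0375, -0.1126, +0.0676, +0.2084]
moduli |λ_i(T)| = 0.5973, 0.2536, 0.1640, 0.1334, 0.1334, 0.0000.
spectral radius ρ = 0.5973; 0.5973 < 1: convergent.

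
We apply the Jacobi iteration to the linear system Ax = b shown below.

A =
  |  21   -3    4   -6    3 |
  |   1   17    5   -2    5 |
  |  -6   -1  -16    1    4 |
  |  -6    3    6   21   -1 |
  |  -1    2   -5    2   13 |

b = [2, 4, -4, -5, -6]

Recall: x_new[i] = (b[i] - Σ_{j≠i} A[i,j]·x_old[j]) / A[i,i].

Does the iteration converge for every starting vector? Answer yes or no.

yes

Split A = D + L + U, D = diag(21, 17, -16, 21, 13).
T_J = -D⁻¹(L+U): T[0,2] = -(4)/(21) = -0.1905; T[0,0] = 0.
  T[0,:] = [+0.0000  +0.1429  -0.1905  +0.2857  -0.1429]
  T[1,:] = [-0.0588  +0.0000  -0.2941  +0.1176  -0.2941]
  T[2,:] = [-0.3750  -0.0625  +0.0000  +0.0625  +0.2500]
  T[3,:] = [+0.2857  -0.1429  -0.2857  +0.0000  +0.0476]
  T[4,:] = [+0.0769  -0.1538  +0.3846  -0.1538  +0.0000]
eigenvalue magnitudes: 0.6205, 0.3734, 0.3734, 0.2399, 0.1749.
ρ = 0.6205; 0.6205 < 1 ⇒ converges.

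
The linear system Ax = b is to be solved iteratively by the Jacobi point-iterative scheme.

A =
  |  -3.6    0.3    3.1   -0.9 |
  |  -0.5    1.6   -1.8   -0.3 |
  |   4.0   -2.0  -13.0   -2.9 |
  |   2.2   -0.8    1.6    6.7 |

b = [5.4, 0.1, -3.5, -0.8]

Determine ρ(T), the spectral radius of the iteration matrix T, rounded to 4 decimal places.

0.5756

Write A = D+L+U with D = diag(-3.6, 1.6, -13, 6.7).
Jacobi: T = -D⁻¹(L+U), T[0,1] = -(0.3)/(-3.6) = +0.0833; T[0,0] = 0.
  T[0,:] = [+0.0000 +0.0833 +0.8611 -0.2500]
  T[1,:] = [+0.3125 +0.0000 +1.1250 +0.1875]
  T[2,:] = [+0.3077 -0.1538 +0.0000 -0.2231]
  T[3,:] = [-0.3284 +0.1194 -0.2388 +0.0000]
|λ(T)| sorted: 0.5756, 0.4571, 0.1042, 0.0143.
ρ(T) = max|λ| = 0.5756; 0.5756 < 1 ⇒ converges.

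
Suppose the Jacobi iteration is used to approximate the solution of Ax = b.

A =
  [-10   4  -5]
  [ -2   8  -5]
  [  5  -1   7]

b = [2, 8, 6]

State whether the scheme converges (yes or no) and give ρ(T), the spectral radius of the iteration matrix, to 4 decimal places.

yes, ρ = 0.8776

A = D + L + U where D = diag(-10, 8, 7).
Jacobi: T = -D⁻¹(L+U), T[2,0] = -(5)/(7) = -0.7143; T[2,2] = 0.
  T[0,:] = [+0.0000  +0.4000  -0.5000]
  T[1,:] = [+0.2500  +0.0000  +0.6250]
  T[2,:] = [-0.7143  +0.1429  +0.0000]
moduli |λ_i(T)| = 0.8776, 0.4731, 0.4731.
ρ(T) = max|λ| = 0.8776; 0.8776 < 1, so it converges for any x₀.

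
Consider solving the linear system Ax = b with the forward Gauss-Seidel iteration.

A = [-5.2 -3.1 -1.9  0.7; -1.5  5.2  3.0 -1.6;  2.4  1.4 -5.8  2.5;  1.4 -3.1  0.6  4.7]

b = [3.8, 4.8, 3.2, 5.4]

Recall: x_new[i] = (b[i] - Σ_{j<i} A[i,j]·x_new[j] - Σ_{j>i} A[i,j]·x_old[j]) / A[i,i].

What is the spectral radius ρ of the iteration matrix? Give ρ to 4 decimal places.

0.5990

Diagonal D = diag(-5.2, 5.2, -5.8, 4.7); L, U strict lower/upper.
GS T = -(D+L)⁻¹U: row 0 first, T[0,2] = -(-1.9)/(-5.2) = -0.3654; later rows by forward substitution.
  T[0,:] = [+0.0000  -0.5962  -0.3654  +0.1346]
  T[1,:] = [+0.0000  -0.1720  -0.6823  +0.3465]
  T[2,:] = [+0.0000  -0.2882  -0.3159  +0.5704]
  T[3,:] = [+0.0000  +0.1009  -0.3009  +0.1156]
|roots of det(T-λI)|: 0.5990, 0.2715, 0.2715, 0.0000.
spectral radius ρ = 0.5990; 0.5990 < 1 ⇒ converges.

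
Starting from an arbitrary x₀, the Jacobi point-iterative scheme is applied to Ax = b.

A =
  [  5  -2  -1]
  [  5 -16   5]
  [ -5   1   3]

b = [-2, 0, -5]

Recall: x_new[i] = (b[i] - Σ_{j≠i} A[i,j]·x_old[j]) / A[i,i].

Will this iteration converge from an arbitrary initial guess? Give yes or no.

Split A = D + L + U, D = diag(5, -16, 3).
Jacobi T = -D⁻¹(L+U): T[0,2] = -(-1)/(5) = +0.2000; T[0,0] = 0.
  T[0,:] = [+0.0000  +0.4000  +0.2000]
  T[1,:] = [+0.3125  +0.0000  +0.3125]
  T[2,:] = [+1.6667  -0.3333  +0.0000]
|λ(T)| sorted: 0.7726, 0.4926, 0.4926.
ρ = 0.7726; 0.7726 < 1, so it converges for any x₀.

yes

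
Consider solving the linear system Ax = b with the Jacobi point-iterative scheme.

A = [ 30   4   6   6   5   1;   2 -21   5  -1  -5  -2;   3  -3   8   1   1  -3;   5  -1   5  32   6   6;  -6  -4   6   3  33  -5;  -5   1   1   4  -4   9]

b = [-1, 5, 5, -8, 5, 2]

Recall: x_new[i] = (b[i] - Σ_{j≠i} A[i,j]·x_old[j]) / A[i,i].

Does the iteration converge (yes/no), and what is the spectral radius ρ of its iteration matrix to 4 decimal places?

yes, ρ = 0.5666

Diagonal D = diag(30, -21, 8, 32, 33, 9); L, U strict lower/upper.
Jacobi: T = -D⁻¹(L+U), T[3,0] = -(5)/(32) = -0.1562; T[3,3] = 0.
  T[0,:] = [+0.0000 -0.1333 -0.2000 -0.2000 -0.1667 -0.0333]
  T[1,:] = [+0.0952 +0.0000 +0.2381 -0.0476 -0.2381 -0.0952]
  T[2,:] = [-0.3750 +0.3750 +0.0000 -0.1250 -0.1250 +0.3750]
  T[3,:] = [-0.1562 +0.0312 -0.1562 +0.0000 -0.1875 -0.1875]
  T[4,:] = [+0.1818 +0.1212 -0.1818 -0.0909 +0.0000 +0.1515]
  T[5,:] = [+0.5556 -0.1111 -0.1111 -0.4444 +0.4444 +0.0000]
moduli |λ_i(T)| = 0.5666, 0.4739, 0.4739, 0.2891, 0.2891, 0.2550.
spectral radius ρ = 0.5666; 0.5666 < 1, so it converges for any x₀.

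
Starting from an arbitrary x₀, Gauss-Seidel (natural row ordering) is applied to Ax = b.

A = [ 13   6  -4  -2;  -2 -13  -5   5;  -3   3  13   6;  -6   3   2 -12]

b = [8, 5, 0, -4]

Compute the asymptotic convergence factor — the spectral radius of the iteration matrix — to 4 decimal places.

0.6585

Diagonal D = diag(13, -13, 13, -12); L, U strict lower/upper.
Gauss-Seidel: T = -(D+L)⁻¹U, row 0 first, T[0,2] = -(-4)/(13) = +0.3077; later rows by forward substitution.
  T[0,:] = [+0.0000 -0.4615 +0.3077 +0.1538]
  T[1,:] = [+0.0000 +0.0710 -0.4320 +0.3609]
  T[2,:] = [+0.0000 -0.1229 +0.1707 -0.5093]
  T[3,:] = [+0.0000 +0.2280 -0.2334 -0.0716]
eigenvalue magnitudes: 0.6585, 0.2494, 0.2494, 0.0000.
ρ = 0.6585; 0.6585 < 1, so it converges for any x₀.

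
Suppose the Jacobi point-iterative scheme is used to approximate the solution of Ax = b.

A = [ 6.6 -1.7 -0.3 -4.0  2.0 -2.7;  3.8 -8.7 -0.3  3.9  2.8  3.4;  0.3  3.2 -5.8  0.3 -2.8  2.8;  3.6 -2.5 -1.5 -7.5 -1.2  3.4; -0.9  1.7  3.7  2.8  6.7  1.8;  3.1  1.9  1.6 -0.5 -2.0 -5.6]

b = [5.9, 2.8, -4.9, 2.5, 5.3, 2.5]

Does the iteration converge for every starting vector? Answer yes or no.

Write A = D+L+U with D = diag(6.6, -8.7, -5.8, -7.5, 6.7, -5.6).
Jacobi: T = -D⁻¹(L+U), T[4,3] = -(2.8)/(6.7) = -0.4179; T[4,4] = 0.
  T[0,:] = [+0.0000  +0.2576  +0.0455  +0.6061  -0.3030  +0.4091]
  T[1,:] = [+0.4368  +0.0000  -0.0345  +0.4483  +0.3218  +0.3908]
  T[2,:] = [+0.0517  +0.5517  +0.0000  +0.0517  -0.4828  +0.4828]
  T[3,:] = [+0.4800  -0.3333  -0.2000  +0.0000  -0.1600  +0.4533]
  T[4,:] = [+0.1343  -0.2537  -0.5522  -0.4179  +0.0000  -0.2687]
  T[5,:] = [+0.5536  +0.3393  +0.2857  -0.0893  -0.3571  +0.0000]
eigenvalue magnitudes: 1.2567, 0.6407, 0.6407, 0.6231, 0.4231, 0.4231.
ρ = 1.2567; 1.2567 > 1 ⇒ diverges.

no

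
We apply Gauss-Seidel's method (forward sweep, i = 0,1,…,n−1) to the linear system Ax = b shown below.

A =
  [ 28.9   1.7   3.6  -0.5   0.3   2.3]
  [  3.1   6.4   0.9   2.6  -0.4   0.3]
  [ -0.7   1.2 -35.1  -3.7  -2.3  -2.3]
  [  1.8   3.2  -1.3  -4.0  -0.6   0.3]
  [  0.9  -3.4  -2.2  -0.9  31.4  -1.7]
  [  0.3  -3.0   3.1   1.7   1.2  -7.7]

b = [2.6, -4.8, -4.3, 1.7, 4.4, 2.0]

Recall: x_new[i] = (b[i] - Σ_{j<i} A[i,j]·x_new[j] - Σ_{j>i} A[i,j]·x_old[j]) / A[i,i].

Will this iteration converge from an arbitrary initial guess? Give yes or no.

yes

Split A = D + L + U, D = diag(28.9, 6.4, -35.1, -4, 31.4, -7.7).
T_GS = -(D+L)⁻¹U: row 0 first, T[0,4] = -(0.3)/(28.9) = -0.0104; later rows by forward substitution.
  T[0,:] = [+0.0000 -0.0588 -0.1246 +0.0173 -0.0104 -0.0796]
  T[1,:] = [+0.0000 +0.0285 -0.0803 -0.4146 +0.0675 -0.0083]
  T[2,:] = [+0.0000 +0.0021 -0.0003 -0.1199 -0.0630 -0.0642]
  T[3,:] = [+0.0000 -0.0044 -0.1202 -0.2849 -0.0802 +0.0534]
  T[4,:] = [+0.0000 +0.0048 -0.0086 -0.0620 +0.0009 +0.0526]
  T[5,:] = [+0.0000 -0.0127 -0.0016 +0.0414 -0.0696 -0.0057]
|eigenvalues of T|: 0.3496, 0.0835, 0.0544, 0.0544, 0.0032, 0.0000.
ρ(T) = max|λ| = 0.3496; 0.3496 < 1 ⇒ converges.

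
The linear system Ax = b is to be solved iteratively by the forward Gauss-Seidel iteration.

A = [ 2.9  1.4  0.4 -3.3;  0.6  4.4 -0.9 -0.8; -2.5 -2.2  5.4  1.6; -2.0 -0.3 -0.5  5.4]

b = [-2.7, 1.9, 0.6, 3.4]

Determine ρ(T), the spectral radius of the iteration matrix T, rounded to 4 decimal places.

0.3325

Split A = D + L + U, D = diag(2.9, 4.4, 5.4, 5.4).
Gauss-Seidel: T = -(D+L)⁻¹U, row 0 first, T[0,2] = -(0.4)/(2.9) = -0.1379; later rows by forward substitution.
  T[0,:] = [+0.0000 -0.4828 -0.1379 +1.1379]
  T[1,:] = [+0.0000 +0.0658 +0.2234 +0.0266]
  T[2,:] = [+0.0000 -0.1967 +0.0271 +0.2414]
  T[3,:] = [+0.0000 -0.1934 -0.0362 +0.4453]
|eigenvalues of T|: 0.3325, 0.1805, 0.1805, 0.0000.
ρ = 0.3325; 0.3325 < 1, so it converges for any x₀.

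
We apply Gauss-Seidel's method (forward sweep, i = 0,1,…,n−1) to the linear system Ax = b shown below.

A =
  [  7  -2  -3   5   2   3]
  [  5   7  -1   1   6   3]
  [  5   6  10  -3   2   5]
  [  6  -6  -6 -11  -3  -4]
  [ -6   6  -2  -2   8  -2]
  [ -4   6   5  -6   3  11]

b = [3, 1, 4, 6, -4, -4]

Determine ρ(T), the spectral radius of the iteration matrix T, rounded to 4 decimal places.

1.4556

Write A = D+L+U with D = diag(7, 7, 10, -11, 8, 11).
GS T = -(D+L)⁻¹U: row 0 first, T[0,1] = -(-2)/(7) = +0.2857; later rows by forward substitution.
  T[0,:] = [+0.0000  +0.2857  +0.4286  -0.7143  -0.2857  -0.4286]
  T[1,:] = [+0.0000  -0.2041  -0.1633  +0.3673  -0.6531  -0.1224]
  T[2,:] = [+0.0000  -0.0204  -0.1163  +0.4367  +0.3347  -0.2122]
  T[3,:] = [+0.0000  +0.2783  +0.3863  -0.8282  -0.2549  -0.4148]
  T[4,:] = [+0.0000  +0.4318  +0.5114  -0.9091  +0.2955  -0.1364]
  T[5,:] = [+0.0000  +0.2585  +0.3690  -0.8624  -0.1194  -0.1817]
|roots of det(T-λI)|: 1.4556, 0.2746, 0.2746, 0.0526, 0.0526, 0.0000.
ρ(T) = max|λ| = 1.4556; 1.4556 > 1 ⇒ diverges.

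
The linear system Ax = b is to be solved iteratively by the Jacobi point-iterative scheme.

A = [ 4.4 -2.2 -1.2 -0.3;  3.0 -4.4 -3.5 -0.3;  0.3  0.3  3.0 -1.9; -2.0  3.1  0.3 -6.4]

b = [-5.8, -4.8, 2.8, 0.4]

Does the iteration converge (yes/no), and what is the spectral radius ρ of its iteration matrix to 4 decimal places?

yes, ρ = 0.8950

A = D + L + U where D = diag(4.4, -4.4, 3, -6.4).
Jacobi T = -D⁻¹(L+U): T[1,3] = -(-0.3)/(-4.4) = -0.0682; T[1,1] = 0.
  T[0,:] = [+0.0000, +0.5000, +0.2727, +0.0682]
  T[1,:] = [+0.6818, +0.0000, -0.7955, -0.0682]
  T[2,:] = [-0.1000, -0.1000, +0.0000, +0.6333]
  T[3,:] = [-0.3125, +0.4844, +0.0469, +0.0000]
|eigenvalues of T|: 0.8950, 0.5765, 0.4989, 0.4989.
spectral radius ρ = 0.8950; 0.8950 < 1: convergent.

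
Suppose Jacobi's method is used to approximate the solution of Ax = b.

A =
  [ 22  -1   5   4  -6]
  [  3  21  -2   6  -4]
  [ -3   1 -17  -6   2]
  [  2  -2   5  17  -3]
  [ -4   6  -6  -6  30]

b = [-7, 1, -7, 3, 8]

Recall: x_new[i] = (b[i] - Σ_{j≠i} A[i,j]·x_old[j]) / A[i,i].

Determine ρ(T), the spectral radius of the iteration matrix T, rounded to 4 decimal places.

Split A = D + L + U, D = diag(22, 21, -17, 17, 30).
Jacobi T = -D⁻¹(L+U): T[0,2] = -(5)/(22) = -0.2273; T[0,0] = 0.
  T[0,:] = [+0.0000 +0.0455 -0.2273 -0.1818 +0.2727]
  T[1,:] = [-0.1429 +0.0000 +0.0952 -0.2857 +0.1905]
  T[2,:] = [-0.1765 +0.0588 +0.0000 -0.3529 +0.1176]
  T[3,:] = [-0.1176 +0.1176 -0.2941 +0.0000 +0.1765]
  T[4,:] = [+0.1333 -0.2000 +0.2000 +0.2000 +0.0000]
|λ(T)| sorted: 0.5122, 0.3318, 0.1460, 0.0980, 0.0980.
spectral radius ρ = 0.5122; 0.5122 < 1 ⇒ converges.

0.5122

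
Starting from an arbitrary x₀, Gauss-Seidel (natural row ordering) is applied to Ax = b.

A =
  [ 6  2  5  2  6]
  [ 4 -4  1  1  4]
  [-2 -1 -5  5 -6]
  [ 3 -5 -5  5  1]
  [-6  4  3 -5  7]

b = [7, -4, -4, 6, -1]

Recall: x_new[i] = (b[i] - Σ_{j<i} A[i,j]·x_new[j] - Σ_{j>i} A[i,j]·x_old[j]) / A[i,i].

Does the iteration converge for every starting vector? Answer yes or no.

no

Write A = D+L+U with D = diag(6, -4, -5, 5, 7).
T_GS = -(D+L)⁻¹U: row 0 first, T[0,2] = -(5)/(6) = -0.8333; later rows by forward substitution.
  T[0,:] = [+0.0000  -0.3333  -0.8333  -0.3333  -1.0000]
  T[1,:] = [+0.0000  -0.3333  -0.5833  -0.0833  +0.0000]
  T[2,:] = [+0.0000  +0.2000  +0.4500  +1.1500  -0.8000]
  T[3,:] = [+0.0000  +0.0667  +0.3667  +1.2667  -0.4000]
  T[4,:] = [+0.0000  -0.1333  -0.3119  +0.1738  -0.8000]
|eigenvalues of T|: 1.6094, 0.9706, 0.0956, 0.0956, 0.0000.
spectral radius ρ = 1.6094; 1.6094 > 1: divergent.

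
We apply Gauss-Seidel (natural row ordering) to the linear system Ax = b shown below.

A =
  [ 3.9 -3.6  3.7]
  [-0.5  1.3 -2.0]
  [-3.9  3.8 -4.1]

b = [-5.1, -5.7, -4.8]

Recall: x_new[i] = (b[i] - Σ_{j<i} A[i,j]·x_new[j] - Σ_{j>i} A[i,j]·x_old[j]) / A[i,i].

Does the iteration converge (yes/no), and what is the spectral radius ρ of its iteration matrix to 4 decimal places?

no, ρ = 1.3279

Diagonal D = diag(3.9, 1.3, -4.1); L, U strict lower/upper.
Gauss-Seidel: T = -(D+L)⁻¹U, row 0 first, T[0,2] = -(3.7)/(3.9) = -0.9487; later rows by forward substitution.
  T[0,:] = [+0.0000  +0.9231  -0.9487]
  T[1,:] = [+0.0000  +0.3550  +1.1736]
  T[2,:] = [+0.0000  -0.5490  +1.9901]
|roots of det(T-λI)|: 1.3279, 1.0173, 0.0000.
ρ(T) = max|λ| = 1.3279; 1.3279 > 1: divergent.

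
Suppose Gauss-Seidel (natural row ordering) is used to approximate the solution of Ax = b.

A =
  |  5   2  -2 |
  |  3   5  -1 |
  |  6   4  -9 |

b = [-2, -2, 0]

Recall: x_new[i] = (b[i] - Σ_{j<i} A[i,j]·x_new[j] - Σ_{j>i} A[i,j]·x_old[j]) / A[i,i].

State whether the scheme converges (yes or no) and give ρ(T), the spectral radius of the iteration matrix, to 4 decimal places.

Let D = diag(5, 5, -9); L, U the strict triangles.
GS T = -(D+L)⁻¹U: row 0 first, T[0,1] = -(2)/(5) = -0.4000; later rows by forward substitution.
  T[0,:] = [+0.0000, -0.4000, +0.4000]
  T[1,:] = [+0.0000, +0.2400, -0.0400]
  T[2,:] = [+0.0000, -0.1600, +0.2489]
|eigenvalues of T|: 0.3246, 0.1643, 0.0000.
spectral radius ρ = 0.3246; 0.3246 < 1 ⇒ converges.

yes, ρ = 0.3246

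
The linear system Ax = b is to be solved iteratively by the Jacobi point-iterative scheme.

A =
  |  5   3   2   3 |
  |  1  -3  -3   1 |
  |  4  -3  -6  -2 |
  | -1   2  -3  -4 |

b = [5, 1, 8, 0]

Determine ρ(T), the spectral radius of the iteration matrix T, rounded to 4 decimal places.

1.2528

Diagonal D = diag(5, -3, -6, -4); L, U strict lower/upper.
Jacobi T = -D⁻¹(L+U): T[3,1] = -(2)/(-4) = +0.5000; T[3,3] = 0.
  T[0,:] = [+0.0000  -0.6000  -0.4000  -0.6000]
  T[1,:] = [+0.3333  +0.0000  -1.0000  +0.3333]
  T[2,:] = [+0.6667  -0.5000  +0.0000  -0.3333]
  T[3,:] = [-0.2500  +0.5000  -0.7500  +0.0000]
eigenvalue magnitudes: 1.2528, 0.8006, 0.8006, 0.3736.
ρ = 1.2528; 1.2528 > 1: divergent.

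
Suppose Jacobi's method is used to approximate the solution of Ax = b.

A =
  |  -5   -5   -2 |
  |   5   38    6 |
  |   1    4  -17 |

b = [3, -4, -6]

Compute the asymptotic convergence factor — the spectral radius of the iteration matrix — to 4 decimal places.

0.3617

A = D + L + U where D = diag(-5, 38, -17).
Jacobi T = -D⁻¹(L+U): T[1,2] = -(6)/(38) = -0.1579; T[1,1] = 0.
  T[0,:] = [+0.0000  -1.0000  -0.4000]
  T[1,:] = [-0.1316  +0.0000  -0.1579]
  T[2,:] = [+0.0588  +0.2353  +0.0000]
|λ(T)| sorted: 0.3617, 0.2448, 0.2448.
spectral radius ρ = 0.3617; 0.3617 < 1 ⇒ converges.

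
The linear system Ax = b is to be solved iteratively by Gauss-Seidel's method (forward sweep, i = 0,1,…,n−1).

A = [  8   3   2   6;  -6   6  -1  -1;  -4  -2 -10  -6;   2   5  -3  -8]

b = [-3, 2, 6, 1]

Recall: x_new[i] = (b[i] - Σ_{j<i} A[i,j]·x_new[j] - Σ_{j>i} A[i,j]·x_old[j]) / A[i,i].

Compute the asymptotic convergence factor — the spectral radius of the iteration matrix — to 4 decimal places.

0.9159

Write A = D+L+U with D = diag(8, 6, -10, -8).
GS T = -(D+L)⁻¹U: row 0 first, T[0,3] = -(6)/(8) = -0.7500; later rows by forward substitution.
  T[0,:] = [+0.0000 -0.3750 -0.2500 -0.7500]
  T[1,:] = [+0.0000 -0.3750 -0.0833 -0.5833]
  T[2,:] = [+0.0000 +0.2250 +0.1167 -0.1833]
  T[3,:] = [+0.0000 -0.4125 -0.1583 -0.4833]
|eigenvalues of T|: 0.9159, 0.2206, 0.0464, 0.0000.
ρ(T) = max|λ| = 0.9159; 0.9159 < 1, so it converges for any x₀.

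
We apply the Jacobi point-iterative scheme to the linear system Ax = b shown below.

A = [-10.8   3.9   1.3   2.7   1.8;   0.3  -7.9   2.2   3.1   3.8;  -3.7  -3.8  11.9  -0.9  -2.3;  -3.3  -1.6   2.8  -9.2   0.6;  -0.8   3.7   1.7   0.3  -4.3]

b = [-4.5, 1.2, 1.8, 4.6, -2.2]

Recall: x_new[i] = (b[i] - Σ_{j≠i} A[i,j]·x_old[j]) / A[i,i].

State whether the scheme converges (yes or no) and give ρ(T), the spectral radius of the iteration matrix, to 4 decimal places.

A = D + L + U where D = diag(-10.8, -7.9, 11.9, -9.2, -4.3).
Jacobi: T = -D⁻¹(L+U), T[0,2] = -(1.3)/(-10.8) = +0.1204; T[0,0] = 0.
  T[0,:] = [+0.0000, +0.3611, +0.1204, +0.2500, +0.1667]
  T[1,:] = [+0.0380, +0.0000, +0.2785, +0.3924, +0.4810]
  T[2,:] = [+0.3109, +0.3193, +0.0000, +0.0756, +0.1933]
  T[3,:] = [-0.3587, -0.1739, +0.3043, +0.0000, +0.0652]
  T[4,:] = [-0.1860, +0.8605, +0.3953, +0.0698, +0.0000]
|λ(T)| sorted: 0.8552, 0.6287, 0.3400, 0.3400, 0.0212.
ρ(T) = max|λ| = 0.8552; 0.8552 < 1, so it converges for any x₀.

yes, ρ = 0.8552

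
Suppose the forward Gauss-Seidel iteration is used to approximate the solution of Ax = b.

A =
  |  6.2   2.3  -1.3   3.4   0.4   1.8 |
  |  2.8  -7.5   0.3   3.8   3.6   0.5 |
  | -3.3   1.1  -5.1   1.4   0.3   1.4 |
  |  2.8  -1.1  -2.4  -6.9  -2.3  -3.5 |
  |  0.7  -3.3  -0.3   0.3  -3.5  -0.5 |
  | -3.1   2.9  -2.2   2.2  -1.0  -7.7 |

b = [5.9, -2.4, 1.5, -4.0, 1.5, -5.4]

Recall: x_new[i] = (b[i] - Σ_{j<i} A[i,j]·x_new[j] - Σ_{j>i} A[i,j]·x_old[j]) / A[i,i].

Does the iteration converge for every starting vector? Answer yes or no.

yes

Diagonal D = diag(6.2, -7.5, -5.1, -6.9, -3.5, -7.7); L, U strict lower/upper.
GS T = -(D+L)⁻¹U: row 0 first, T[0,3] = -(3.4)/(6.2) = -0.5484; later rows by forward substitution.
  T[0,:] = [+0.0000  -0.3710  +0.2097  -0.5484  -0.0645  -0.2903]
  T[1,:] = [+0.0000  -0.1385  +0.1183  +0.3019  +0.4559  -0.0417]
  T[2,:] = [+0.0000  +0.2102  -0.1102  +0.6945  +0.1989  +0.4534]
  T[3,:] = [+0.0000  -0.2016  +0.1045  -0.5122  -0.5014  -0.7761]
  T[4,:] = [+0.0000  +0.0211  -0.0512  -0.4978  -0.5028  -0.2670]
  T[5,:] = [+0.0000  -0.0232  +0.0281  +0.0544  +0.0629  -0.2154]
|λ(T)| sorted: 0.8347, 0.5789, 0.1700, 0.1129, 0.0084, 0.0000.
ρ = 0.8347; 0.8347 < 1 ⇒ converges.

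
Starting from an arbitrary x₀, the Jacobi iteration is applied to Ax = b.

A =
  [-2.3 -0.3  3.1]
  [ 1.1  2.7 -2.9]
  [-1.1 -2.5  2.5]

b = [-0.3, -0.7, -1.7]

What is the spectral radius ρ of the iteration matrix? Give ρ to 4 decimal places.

Split A = D + L + U, D = diag(-2.3, 2.7, 2.5).
Jacobi T = -D⁻¹(L+U): T[1,2] = -(-2.9)/(2.7) = +1.0741; T[1,1] = 0.
  T[0,:] = [+0.0000 -0.1304 +1.3478]
  T[1,:] = [-0.4074 +0.0000 +1.0741]
  T[2,:] = [+0.4400 +1.0000 +0.0000]
|λ(T)| sorted: 1.4622, 1.0728, 0.3893.
spectral radius ρ = 1.4622; 1.4622 > 1, so it fails to converge.

1.4622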